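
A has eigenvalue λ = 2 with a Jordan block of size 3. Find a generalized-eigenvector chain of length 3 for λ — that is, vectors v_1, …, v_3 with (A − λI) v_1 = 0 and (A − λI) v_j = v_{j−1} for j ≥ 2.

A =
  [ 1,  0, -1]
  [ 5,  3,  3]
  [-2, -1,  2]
A Jordan chain for λ = 2 of length 3:
v_1 = (3, -6, -3)ᵀ
v_2 = (-1, 5, -2)ᵀ
v_3 = (1, 0, 0)ᵀ

Let N = A − (2)·I. We want v_3 with N^3 v_3 = 0 but N^2 v_3 ≠ 0; then v_{j-1} := N · v_j for j = 3, …, 2.

Pick v_3 = (1, 0, 0)ᵀ.
Then v_2 = N · v_3 = (-1, 5, -2)ᵀ.
Then v_1 = N · v_2 = (3, -6, -3)ᵀ.

Sanity check: (A − (2)·I) v_1 = (0, 0, 0)ᵀ = 0. ✓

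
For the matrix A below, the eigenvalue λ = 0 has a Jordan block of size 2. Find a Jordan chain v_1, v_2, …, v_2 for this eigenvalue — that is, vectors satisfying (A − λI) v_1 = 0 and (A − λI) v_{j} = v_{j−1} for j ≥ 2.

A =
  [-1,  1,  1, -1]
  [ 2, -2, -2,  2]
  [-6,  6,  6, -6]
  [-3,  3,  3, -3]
A Jordan chain for λ = 0 of length 2:
v_1 = (-1, 2, -6, -3)ᵀ
v_2 = (1, 0, 0, 0)ᵀ

Let N = A − (0)·I. We want v_2 with N^2 v_2 = 0 but N^1 v_2 ≠ 0; then v_{j-1} := N · v_j for j = 2, …, 2.

Pick v_2 = (1, 0, 0, 0)ᵀ.
Then v_1 = N · v_2 = (-1, 2, -6, -3)ᵀ.

Sanity check: (A − (0)·I) v_1 = (0, 0, 0, 0)ᵀ = 0. ✓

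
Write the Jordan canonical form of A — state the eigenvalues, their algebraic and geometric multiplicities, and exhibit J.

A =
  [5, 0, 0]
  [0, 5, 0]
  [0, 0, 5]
J_1(5) ⊕ J_1(5) ⊕ J_1(5)

The characteristic polynomial is
  det(x·I − A) = x^3 - 15*x^2 + 75*x - 125 = (x - 5)^3

Eigenvalues and multiplicities (the geometric multiplicity of λ is n − rank(A − λI), which equals the number of Jordan blocks for λ):
  λ = 5: algebraic multiplicity = 3, geometric multiplicity = 3

Determining the block sizes for each eigenvalue:
  λ = 5: gm = am = 3, so every block has size 1 → block sizes [1, 1, 1]

Assembling the blocks gives a Jordan form
J =
  [5, 0, 0]
  [0, 5, 0]
  [0, 0, 5]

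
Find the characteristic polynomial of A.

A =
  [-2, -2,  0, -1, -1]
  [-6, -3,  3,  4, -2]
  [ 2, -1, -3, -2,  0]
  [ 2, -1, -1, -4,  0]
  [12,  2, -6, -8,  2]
x^5 + 10*x^4 + 40*x^3 + 80*x^2 + 80*x + 32

Expanding det(x·I − A) (e.g. by cofactor expansion or by noting that A is similar to its Jordan form J, which has the same characteristic polynomial as A) gives
  χ_A(x) = x^5 + 10*x^4 + 40*x^3 + 80*x^2 + 80*x + 32
which factors as (x + 2)^5. The eigenvalues (with algebraic multiplicities) are λ = -2 with multiplicity 5.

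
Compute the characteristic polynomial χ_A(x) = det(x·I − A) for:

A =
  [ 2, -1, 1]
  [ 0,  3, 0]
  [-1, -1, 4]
x^3 - 9*x^2 + 27*x - 27

Expanding det(x·I − A) (e.g. by cofactor expansion or by noting that A is similar to its Jordan form J, which has the same characteristic polynomial as A) gives
  χ_A(x) = x^3 - 9*x^2 + 27*x - 27
which factors as (x - 3)^3. The eigenvalues (with algebraic multiplicities) are λ = 3 with multiplicity 3.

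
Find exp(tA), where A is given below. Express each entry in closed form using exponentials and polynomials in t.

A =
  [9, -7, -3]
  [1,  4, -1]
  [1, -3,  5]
e^{tA} =
  [-t^2*exp(6*t)/2 + 3*t*exp(6*t) + exp(6*t), t^2*exp(6*t) - 7*t*exp(6*t), t^2*exp(6*t)/2 - 3*t*exp(6*t)]
  [t*exp(6*t), -2*t*exp(6*t) + exp(6*t), -t*exp(6*t)]
  [-t^2*exp(6*t)/2 + t*exp(6*t), t^2*exp(6*t) - 3*t*exp(6*t), t^2*exp(6*t)/2 - t*exp(6*t) + exp(6*t)]

Strategy: write A = P · J · P⁻¹ where J is a Jordan canonical form, so e^{tA} = P · e^{tJ} · P⁻¹, and e^{tJ} can be computed block-by-block.

A has Jordan form
J =
  [6, 1, 0]
  [0, 6, 1]
  [0, 0, 6]
(up to reordering of blocks).

Per-block formulas:
  For a 3×3 Jordan block J_3(6): exp(t · J_3(6)) = e^(6t)·(I + t·N + (t^2/2)·N^2), where N is the 3×3 nilpotent shift.

After assembling e^{tJ} and conjugating by P, we get:

e^{tA} =
  [-t^2*exp(6*t)/2 + 3*t*exp(6*t) + exp(6*t), t^2*exp(6*t) - 7*t*exp(6*t), t^2*exp(6*t)/2 - 3*t*exp(6*t)]
  [t*exp(6*t), -2*t*exp(6*t) + exp(6*t), -t*exp(6*t)]
  [-t^2*exp(6*t)/2 + t*exp(6*t), t^2*exp(6*t) - 3*t*exp(6*t), t^2*exp(6*t)/2 - t*exp(6*t) + exp(6*t)]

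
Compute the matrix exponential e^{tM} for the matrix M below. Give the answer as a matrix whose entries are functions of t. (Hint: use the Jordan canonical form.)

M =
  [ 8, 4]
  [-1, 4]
e^{tM} =
  [2*t*exp(6*t) + exp(6*t), 4*t*exp(6*t)]
  [-t*exp(6*t), -2*t*exp(6*t) + exp(6*t)]

Strategy: write M = P · J · P⁻¹ where J is a Jordan canonical form, so e^{tM} = P · e^{tJ} · P⁻¹, and e^{tJ} can be computed block-by-block.

M has Jordan form
J =
  [6, 1]
  [0, 6]
(up to reordering of blocks).

Per-block formulas:
  For a 2×2 Jordan block J_2(6): exp(t · J_2(6)) = e^(6t)·(I + t·N), where N is the 2×2 nilpotent shift.

After assembling e^{tJ} and conjugating by P, we get:

e^{tM} =
  [2*t*exp(6*t) + exp(6*t), 4*t*exp(6*t)]
  [-t*exp(6*t), -2*t*exp(6*t) + exp(6*t)]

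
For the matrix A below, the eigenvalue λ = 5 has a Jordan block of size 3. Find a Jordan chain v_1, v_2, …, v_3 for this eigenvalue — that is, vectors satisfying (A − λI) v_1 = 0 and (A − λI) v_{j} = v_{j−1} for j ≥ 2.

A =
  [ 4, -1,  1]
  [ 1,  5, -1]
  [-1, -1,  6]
A Jordan chain for λ = 5 of length 3:
v_1 = (-1, 0, -1)ᵀ
v_2 = (-1, 1, -1)ᵀ
v_3 = (1, 0, 0)ᵀ

Let N = A − (5)·I. We want v_3 with N^3 v_3 = 0 but N^2 v_3 ≠ 0; then v_{j-1} := N · v_j for j = 3, …, 2.

Pick v_3 = (1, 0, 0)ᵀ.
Then v_2 = N · v_3 = (-1, 1, -1)ᵀ.
Then v_1 = N · v_2 = (-1, 0, -1)ᵀ.

Sanity check: (A − (5)·I) v_1 = (0, 0, 0)ᵀ = 0. ✓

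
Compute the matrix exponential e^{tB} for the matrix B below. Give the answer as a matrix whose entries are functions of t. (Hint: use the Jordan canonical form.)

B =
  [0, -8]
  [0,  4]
e^{tB} =
  [1, 2 - 2*exp(4*t)]
  [0, exp(4*t)]

Strategy: write B = P · J · P⁻¹ where J is a Jordan canonical form, so e^{tB} = P · e^{tJ} · P⁻¹, and e^{tJ} can be computed block-by-block.

B has Jordan form
J =
  [0, 0]
  [0, 4]
(up to reordering of blocks).

Per-block formulas:
  For a 1×1 block at λ = 4: exp(t · [4]) = [e^(4t)].
  For a 1×1 block at λ = 0: exp(t · [0]) = [e^(0t)].

After assembling e^{tJ} and conjugating by P, we get:

e^{tB} =
  [1, 2 - 2*exp(4*t)]
  [0, exp(4*t)]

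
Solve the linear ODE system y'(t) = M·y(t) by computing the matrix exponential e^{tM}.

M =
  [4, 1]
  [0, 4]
e^{tM} =
  [exp(4*t), t*exp(4*t)]
  [0, exp(4*t)]

Strategy: write M = P · J · P⁻¹ where J is a Jordan canonical form, so e^{tM} = P · e^{tJ} · P⁻¹, and e^{tJ} can be computed block-by-block.

M has Jordan form
J =
  [4, 1]
  [0, 4]
(up to reordering of blocks).

Per-block formulas:
  For a 2×2 Jordan block J_2(4): exp(t · J_2(4)) = e^(4t)·(I + t·N), where N is the 2×2 nilpotent shift.

After assembling e^{tJ} and conjugating by P, we get:

e^{tM} =
  [exp(4*t), t*exp(4*t)]
  [0, exp(4*t)]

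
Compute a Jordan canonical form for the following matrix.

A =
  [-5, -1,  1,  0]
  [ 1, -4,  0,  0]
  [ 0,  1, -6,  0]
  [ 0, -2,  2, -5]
J_3(-5) ⊕ J_1(-5)

The characteristic polynomial is
  det(x·I − A) = x^4 + 20*x^3 + 150*x^2 + 500*x + 625 = (x + 5)^4

Eigenvalues and multiplicities (the geometric multiplicity of λ is n − rank(A − λI), which equals the number of Jordan blocks for λ):
  λ = -5: algebraic multiplicity = 4, geometric multiplicity = 2

Determining the block sizes for each eigenvalue:
  λ = -5: with am = 4 and gm = 2, the partition is not yet determined (e.g. several partitions of 4 into 2 parts exist). Let N = A − (-5)·I. Computing rank(N^1) = 2, rank(N^2) = 1, rank(N^3) = 0; the number of blocks of size ≥ j is rank(N^{j−1}) − rank(N^j), giving [2, 1, 1]. So we have 1 block(s) of size 3, 1 block(s) of size 1 → block sizes [3, 1]

Assembling the blocks gives a Jordan form
J =
  [-5,  1,  0,  0]
  [ 0, -5,  1,  0]
  [ 0,  0, -5,  0]
  [ 0,  0,  0, -5]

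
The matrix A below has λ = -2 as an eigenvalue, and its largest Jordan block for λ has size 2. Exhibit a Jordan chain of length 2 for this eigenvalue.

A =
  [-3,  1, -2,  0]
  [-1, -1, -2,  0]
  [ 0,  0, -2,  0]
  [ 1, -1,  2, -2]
A Jordan chain for λ = -2 of length 2:
v_1 = (-1, -1, 0, 1)ᵀ
v_2 = (1, 0, 0, 0)ᵀ

Let N = A − (-2)·I. We want v_2 with N^2 v_2 = 0 but N^1 v_2 ≠ 0; then v_{j-1} := N · v_j for j = 2, …, 2.

Pick v_2 = (1, 0, 0, 0)ᵀ.
Then v_1 = N · v_2 = (-1, -1, 0, 1)ᵀ.

Sanity check: (A − (-2)·I) v_1 = (0, 0, 0, 0)ᵀ = 0. ✓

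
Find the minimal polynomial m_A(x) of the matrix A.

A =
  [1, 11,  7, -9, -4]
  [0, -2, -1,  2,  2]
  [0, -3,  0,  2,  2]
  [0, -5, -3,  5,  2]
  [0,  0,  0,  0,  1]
x^3 - 3*x^2 + 3*x - 1

The characteristic polynomial is χ_A(x) = (x - 1)^5, so the eigenvalues are known. The minimal polynomial is
  m_A(x) = Π_λ (x − λ)^{k_λ}
where k_λ is the size of the *largest* Jordan block for λ (equivalently, the smallest k with (A − λI)^k v = 0 for every generalised eigenvector v of λ).

  λ = 1: largest Jordan block has size 3, contributing (x − 1)^3

So m_A(x) = (x - 1)^3 = x^3 - 3*x^2 + 3*x - 1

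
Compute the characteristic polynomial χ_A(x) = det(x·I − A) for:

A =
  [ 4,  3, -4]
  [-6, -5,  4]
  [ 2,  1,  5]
x^3 - 4*x^2 - 3*x + 18

Expanding det(x·I − A) (e.g. by cofactor expansion or by noting that A is similar to its Jordan form J, which has the same characteristic polynomial as A) gives
  χ_A(x) = x^3 - 4*x^2 - 3*x + 18
which factors as (x - 3)^2*(x + 2). The eigenvalues (with algebraic multiplicities) are λ = -2 with multiplicity 1, λ = 3 with multiplicity 2.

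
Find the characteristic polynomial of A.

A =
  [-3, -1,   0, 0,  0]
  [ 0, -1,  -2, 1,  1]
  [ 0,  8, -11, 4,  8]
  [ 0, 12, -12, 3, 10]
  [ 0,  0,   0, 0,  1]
x^5 + 11*x^4 + 42*x^3 + 54*x^2 - 27*x - 81

Expanding det(x·I − A) (e.g. by cofactor expansion or by noting that A is similar to its Jordan form J, which has the same characteristic polynomial as A) gives
  χ_A(x) = x^5 + 11*x^4 + 42*x^3 + 54*x^2 - 27*x - 81
which factors as (x - 1)*(x + 3)^4. The eigenvalues (with algebraic multiplicities) are λ = -3 with multiplicity 4, λ = 1 with multiplicity 1.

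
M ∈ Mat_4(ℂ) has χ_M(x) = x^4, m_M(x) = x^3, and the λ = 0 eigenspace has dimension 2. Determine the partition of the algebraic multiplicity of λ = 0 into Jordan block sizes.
Block sizes for λ = 0: [3, 1]

Step 1 — from the characteristic polynomial, algebraic multiplicity of λ = 0 is 4. From dim ker(M − (0)·I) = 2, there are exactly 2 Jordan blocks for λ = 0.
Step 2 — from the minimal polynomial, the factor (x − 0)^3 tells us the largest block for λ = 0 has size 3.
Step 3 — with total size 4, 2 blocks, and largest block 3, the block sizes (in nonincreasing order) are [3, 1].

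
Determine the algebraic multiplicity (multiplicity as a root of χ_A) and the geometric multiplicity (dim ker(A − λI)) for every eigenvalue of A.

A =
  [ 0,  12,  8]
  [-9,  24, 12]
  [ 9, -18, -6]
λ = 6: alg = 3, geom = 2

Step 1 — factor the characteristic polynomial to read off the algebraic multiplicities:
  χ_A(x) = (x - 6)^3

Step 2 — compute geometric multiplicities via the rank-nullity identity g(λ) = n − rank(A − λI):
  rank(A − (6)·I) = 1, so dim ker(A − (6)·I) = n − 1 = 2

Summary:
  λ = 6: algebraic multiplicity = 3, geometric multiplicity = 2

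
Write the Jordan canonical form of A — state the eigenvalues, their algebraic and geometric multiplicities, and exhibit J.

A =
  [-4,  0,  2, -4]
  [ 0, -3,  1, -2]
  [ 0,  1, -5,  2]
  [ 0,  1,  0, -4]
J_3(-4) ⊕ J_1(-4)

The characteristic polynomial is
  det(x·I − A) = x^4 + 16*x^3 + 96*x^2 + 256*x + 256 = (x + 4)^4

Eigenvalues and multiplicities (the geometric multiplicity of λ is n − rank(A − λI), which equals the number of Jordan blocks for λ):
  λ = -4: algebraic multiplicity = 4, geometric multiplicity = 2

Determining the block sizes for each eigenvalue:
  λ = -4: with am = 4 and gm = 2, the partition is not yet determined (e.g. several partitions of 4 into 2 parts exist). Let N = A − (-4)·I. Computing rank(N^1) = 2, rank(N^2) = 1, rank(N^3) = 0; the number of blocks of size ≥ j is rank(N^{j−1}) − rank(N^j), giving [2, 1, 1]. So we have 1 block(s) of size 3, 1 block(s) of size 1 → block sizes [3, 1]

Assembling the blocks gives a Jordan form
J =
  [-4,  1,  0,  0]
  [ 0, -4,  1,  0]
  [ 0,  0, -4,  0]
  [ 0,  0,  0, -4]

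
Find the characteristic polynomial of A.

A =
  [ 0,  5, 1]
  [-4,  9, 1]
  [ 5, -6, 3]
x^3 - 12*x^2 + 48*x - 64

Expanding det(x·I − A) (e.g. by cofactor expansion or by noting that A is similar to its Jordan form J, which has the same characteristic polynomial as A) gives
  χ_A(x) = x^3 - 12*x^2 + 48*x - 64
which factors as (x - 4)^3. The eigenvalues (with algebraic multiplicities) are λ = 4 with multiplicity 3.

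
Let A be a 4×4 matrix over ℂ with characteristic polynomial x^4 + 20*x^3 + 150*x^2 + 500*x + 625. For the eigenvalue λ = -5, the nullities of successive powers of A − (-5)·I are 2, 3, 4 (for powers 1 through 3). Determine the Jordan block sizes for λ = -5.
Block sizes for λ = -5: [3, 1]

From the dimensions of kernels of powers, the number of Jordan blocks of size at least j is d_j − d_{j−1} where d_j = dim ker(N^j) (with d_0 = 0). Computing the differences gives [2, 1, 1].
The number of blocks of size exactly k is (#blocks of size ≥ k) − (#blocks of size ≥ k + 1), so the partition is: 1 block(s) of size 1, 1 block(s) of size 3.
In nonincreasing order the block sizes are [3, 1].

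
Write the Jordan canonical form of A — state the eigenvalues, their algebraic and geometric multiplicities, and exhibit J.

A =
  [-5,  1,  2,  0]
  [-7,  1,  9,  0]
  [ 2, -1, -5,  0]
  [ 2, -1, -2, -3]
J_3(-3) ⊕ J_1(-3)

The characteristic polynomial is
  det(x·I − A) = x^4 + 12*x^3 + 54*x^2 + 108*x + 81 = (x + 3)^4

Eigenvalues and multiplicities (the geometric multiplicity of λ is n − rank(A − λI), which equals the number of Jordan blocks for λ):
  λ = -3: algebraic multiplicity = 4, geometric multiplicity = 2

Determining the block sizes for each eigenvalue:
  λ = -3: with am = 4 and gm = 2, the partition is not yet determined (e.g. several partitions of 4 into 2 parts exist). Let N = A − (-3)·I. Computing rank(N^1) = 2, rank(N^2) = 1, rank(N^3) = 0; the number of blocks of size ≥ j is rank(N^{j−1}) − rank(N^j), giving [2, 1, 1]. So we have 1 block(s) of size 3, 1 block(s) of size 1 → block sizes [3, 1]

Assembling the blocks gives a Jordan form
J =
  [-3,  1,  0,  0]
  [ 0, -3,  1,  0]
  [ 0,  0, -3,  0]
  [ 0,  0,  0, -3]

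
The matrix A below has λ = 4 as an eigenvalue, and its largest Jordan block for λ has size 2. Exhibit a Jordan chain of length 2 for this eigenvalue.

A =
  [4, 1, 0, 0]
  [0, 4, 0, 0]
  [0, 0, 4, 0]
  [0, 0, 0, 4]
A Jordan chain for λ = 4 of length 2:
v_1 = (1, 0, 0, 0)ᵀ
v_2 = (0, 1, 0, 0)ᵀ

Let N = A − (4)·I. We want v_2 with N^2 v_2 = 0 but N^1 v_2 ≠ 0; then v_{j-1} := N · v_j for j = 2, …, 2.

Pick v_2 = (0, 1, 0, 0)ᵀ.
Then v_1 = N · v_2 = (1, 0, 0, 0)ᵀ.

Sanity check: (A − (4)·I) v_1 = (0, 0, 0, 0)ᵀ = 0. ✓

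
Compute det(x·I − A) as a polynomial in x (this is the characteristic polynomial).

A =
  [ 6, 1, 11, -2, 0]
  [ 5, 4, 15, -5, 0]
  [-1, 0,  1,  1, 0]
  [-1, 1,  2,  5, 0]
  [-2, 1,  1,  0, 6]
x^5 - 22*x^4 + 192*x^3 - 832*x^2 + 1792*x - 1536

Expanding det(x·I − A) (e.g. by cofactor expansion or by noting that A is similar to its Jordan form J, which has the same characteristic polynomial as A) gives
  χ_A(x) = x^5 - 22*x^4 + 192*x^3 - 832*x^2 + 1792*x - 1536
which factors as (x - 6)*(x - 4)^4. The eigenvalues (with algebraic multiplicities) are λ = 4 with multiplicity 4, λ = 6 with multiplicity 1.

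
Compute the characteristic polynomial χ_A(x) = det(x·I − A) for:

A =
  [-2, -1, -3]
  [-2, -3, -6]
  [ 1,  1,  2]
x^3 + 3*x^2 + 3*x + 1

Expanding det(x·I − A) (e.g. by cofactor expansion or by noting that A is similar to its Jordan form J, which has the same characteristic polynomial as A) gives
  χ_A(x) = x^3 + 3*x^2 + 3*x + 1
which factors as (x + 1)^3. The eigenvalues (with algebraic multiplicities) are λ = -1 with multiplicity 3.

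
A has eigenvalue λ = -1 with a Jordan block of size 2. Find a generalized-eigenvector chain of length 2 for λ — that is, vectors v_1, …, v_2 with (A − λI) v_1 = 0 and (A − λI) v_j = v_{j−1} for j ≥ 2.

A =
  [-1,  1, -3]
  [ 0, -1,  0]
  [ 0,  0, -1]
A Jordan chain for λ = -1 of length 2:
v_1 = (1, 0, 0)ᵀ
v_2 = (0, 1, 0)ᵀ

Let N = A − (-1)·I. We want v_2 with N^2 v_2 = 0 but N^1 v_2 ≠ 0; then v_{j-1} := N · v_j for j = 2, …, 2.

Pick v_2 = (0, 1, 0)ᵀ.
Then v_1 = N · v_2 = (1, 0, 0)ᵀ.

Sanity check: (A − (-1)·I) v_1 = (0, 0, 0)ᵀ = 0. ✓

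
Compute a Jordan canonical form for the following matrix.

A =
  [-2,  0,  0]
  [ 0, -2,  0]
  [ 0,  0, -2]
J_1(-2) ⊕ J_1(-2) ⊕ J_1(-2)

The characteristic polynomial is
  det(x·I − A) = x^3 + 6*x^2 + 12*x + 8 = (x + 2)^3

Eigenvalues and multiplicities (the geometric multiplicity of λ is n − rank(A − λI), which equals the number of Jordan blocks for λ):
  λ = -2: algebraic multiplicity = 3, geometric multiplicity = 3

Determining the block sizes for each eigenvalue:
  λ = -2: gm = am = 3, so every block has size 1 → block sizes [1, 1, 1]

Assembling the blocks gives a Jordan form
J =
  [-2,  0,  0]
  [ 0, -2,  0]
  [ 0,  0, -2]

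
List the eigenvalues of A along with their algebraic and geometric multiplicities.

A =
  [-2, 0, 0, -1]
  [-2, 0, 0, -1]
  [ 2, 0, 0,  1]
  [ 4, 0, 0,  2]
λ = 0: alg = 4, geom = 3

Step 1 — factor the characteristic polynomial to read off the algebraic multiplicities:
  χ_A(x) = x^4

Step 2 — compute geometric multiplicities via the rank-nullity identity g(λ) = n − rank(A − λI):
  rank(A − (0)·I) = 1, so dim ker(A − (0)·I) = n − 1 = 3

Summary:
  λ = 0: algebraic multiplicity = 4, geometric multiplicity = 3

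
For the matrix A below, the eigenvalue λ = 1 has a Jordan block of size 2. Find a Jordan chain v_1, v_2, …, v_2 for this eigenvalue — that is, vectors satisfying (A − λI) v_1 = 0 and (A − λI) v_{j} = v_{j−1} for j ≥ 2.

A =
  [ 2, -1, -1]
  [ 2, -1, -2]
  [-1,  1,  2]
A Jordan chain for λ = 1 of length 2:
v_1 = (1, 2, -1)ᵀ
v_2 = (1, 0, 0)ᵀ

Let N = A − (1)·I. We want v_2 with N^2 v_2 = 0 but N^1 v_2 ≠ 0; then v_{j-1} := N · v_j for j = 2, …, 2.

Pick v_2 = (1, 0, 0)ᵀ.
Then v_1 = N · v_2 = (1, 2, -1)ᵀ.

Sanity check: (A − (1)·I) v_1 = (0, 0, 0)ᵀ = 0. ✓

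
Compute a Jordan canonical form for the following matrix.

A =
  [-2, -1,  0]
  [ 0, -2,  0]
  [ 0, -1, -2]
J_2(-2) ⊕ J_1(-2)

The characteristic polynomial is
  det(x·I − A) = x^3 + 6*x^2 + 12*x + 8 = (x + 2)^3

Eigenvalues and multiplicities (the geometric multiplicity of λ is n − rank(A − λI), which equals the number of Jordan blocks for λ):
  λ = -2: algebraic multiplicity = 3, geometric multiplicity = 2

Determining the block sizes for each eigenvalue:
  λ = -2: 2 blocks summing to 3 forces exactly one block of size 2 and the rest size 1 → block sizes [2, 1]

Assembling the blocks gives a Jordan form
J =
  [-2,  1,  0]
  [ 0, -2,  0]
  [ 0,  0, -2]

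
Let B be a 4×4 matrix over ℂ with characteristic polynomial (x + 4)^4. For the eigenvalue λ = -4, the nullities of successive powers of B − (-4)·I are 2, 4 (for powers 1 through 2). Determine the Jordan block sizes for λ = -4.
Block sizes for λ = -4: [2, 2]

From the dimensions of kernels of powers, the number of Jordan blocks of size at least j is d_j − d_{j−1} where d_j = dim ker(N^j) (with d_0 = 0). Computing the differences gives [2, 2].
The number of blocks of size exactly k is (#blocks of size ≥ k) − (#blocks of size ≥ k + 1), so the partition is: 2 block(s) of size 2.
In nonincreasing order the block sizes are [2, 2].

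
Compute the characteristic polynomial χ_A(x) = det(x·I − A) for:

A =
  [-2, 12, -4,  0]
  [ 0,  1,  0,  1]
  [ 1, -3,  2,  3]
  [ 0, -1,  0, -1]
x^4

Expanding det(x·I − A) (e.g. by cofactor expansion or by noting that A is similar to its Jordan form J, which has the same characteristic polynomial as A) gives
  χ_A(x) = x^4
which factors as x^4. The eigenvalues (with algebraic multiplicities) are λ = 0 with multiplicity 4.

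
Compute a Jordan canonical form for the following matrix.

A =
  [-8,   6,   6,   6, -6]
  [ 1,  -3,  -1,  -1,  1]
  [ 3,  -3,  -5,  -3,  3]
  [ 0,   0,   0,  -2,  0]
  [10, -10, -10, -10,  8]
J_2(-2) ⊕ J_1(-2) ⊕ J_1(-2) ⊕ J_1(-2)

The characteristic polynomial is
  det(x·I − A) = x^5 + 10*x^4 + 40*x^3 + 80*x^2 + 80*x + 32 = (x + 2)^5

Eigenvalues and multiplicities (the geometric multiplicity of λ is n − rank(A − λI), which equals the number of Jordan blocks for λ):
  λ = -2: algebraic multiplicity = 5, geometric multiplicity = 4

Determining the block sizes for each eigenvalue:
  λ = -2: 4 blocks summing to 5 forces exactly one block of size 2 and the rest size 1 → block sizes [2, 1, 1, 1]

Assembling the blocks gives a Jordan form
J =
  [-2,  1,  0,  0,  0]
  [ 0, -2,  0,  0,  0]
  [ 0,  0, -2,  0,  0]
  [ 0,  0,  0, -2,  0]
  [ 0,  0,  0,  0, -2]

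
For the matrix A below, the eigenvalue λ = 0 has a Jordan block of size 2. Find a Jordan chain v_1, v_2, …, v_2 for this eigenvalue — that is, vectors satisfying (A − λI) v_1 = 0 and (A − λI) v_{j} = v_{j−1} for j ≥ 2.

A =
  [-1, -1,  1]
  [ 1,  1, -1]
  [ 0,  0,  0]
A Jordan chain for λ = 0 of length 2:
v_1 = (-1, 1, 0)ᵀ
v_2 = (1, 0, 0)ᵀ

Let N = A − (0)·I. We want v_2 with N^2 v_2 = 0 but N^1 v_2 ≠ 0; then v_{j-1} := N · v_j for j = 2, …, 2.

Pick v_2 = (1, 0, 0)ᵀ.
Then v_1 = N · v_2 = (-1, 1, 0)ᵀ.

Sanity check: (A − (0)·I) v_1 = (0, 0, 0)ᵀ = 0. ✓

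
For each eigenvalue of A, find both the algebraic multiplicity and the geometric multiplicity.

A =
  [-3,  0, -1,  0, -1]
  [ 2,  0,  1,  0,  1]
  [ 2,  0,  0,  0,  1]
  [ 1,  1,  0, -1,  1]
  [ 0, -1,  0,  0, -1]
λ = -1: alg = 5, geom = 2

Step 1 — factor the characteristic polynomial to read off the algebraic multiplicities:
  χ_A(x) = (x + 1)^5

Step 2 — compute geometric multiplicities via the rank-nullity identity g(λ) = n − rank(A − λI):
  rank(A − (-1)·I) = 3, so dim ker(A − (-1)·I) = n − 3 = 2

Summary:
  λ = -1: algebraic multiplicity = 5, geometric multiplicity = 2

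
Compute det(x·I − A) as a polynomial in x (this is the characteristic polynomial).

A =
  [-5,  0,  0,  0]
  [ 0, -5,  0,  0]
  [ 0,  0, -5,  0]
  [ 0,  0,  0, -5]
x^4 + 20*x^3 + 150*x^2 + 500*x + 625

Expanding det(x·I − A) (e.g. by cofactor expansion or by noting that A is similar to its Jordan form J, which has the same characteristic polynomial as A) gives
  χ_A(x) = x^4 + 20*x^3 + 150*x^2 + 500*x + 625
which factors as (x + 5)^4. The eigenvalues (with algebraic multiplicities) are λ = -5 with multiplicity 4.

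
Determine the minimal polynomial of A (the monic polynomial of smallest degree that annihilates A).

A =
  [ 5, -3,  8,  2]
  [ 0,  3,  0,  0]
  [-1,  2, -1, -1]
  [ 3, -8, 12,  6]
x^3 - 10*x^2 + 33*x - 36

The characteristic polynomial is χ_A(x) = (x - 4)*(x - 3)^3, so the eigenvalues are known. The minimal polynomial is
  m_A(x) = Π_λ (x − λ)^{k_λ}
where k_λ is the size of the *largest* Jordan block for λ (equivalently, the smallest k with (A − λI)^k v = 0 for every generalised eigenvector v of λ).

  λ = 3: largest Jordan block has size 2, contributing (x − 3)^2
  λ = 4: largest Jordan block has size 1, contributing (x − 4)

So m_A(x) = (x - 4)*(x - 3)^2 = x^3 - 10*x^2 + 33*x - 36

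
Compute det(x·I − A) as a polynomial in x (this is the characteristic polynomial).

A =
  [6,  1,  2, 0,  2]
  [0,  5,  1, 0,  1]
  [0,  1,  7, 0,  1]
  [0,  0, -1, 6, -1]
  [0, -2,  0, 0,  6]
x^5 - 30*x^4 + 360*x^3 - 2160*x^2 + 6480*x - 7776

Expanding det(x·I − A) (e.g. by cofactor expansion or by noting that A is similar to its Jordan form J, which has the same characteristic polynomial as A) gives
  χ_A(x) = x^5 - 30*x^4 + 360*x^3 - 2160*x^2 + 6480*x - 7776
which factors as (x - 6)^5. The eigenvalues (with algebraic multiplicities) are λ = 6 with multiplicity 5.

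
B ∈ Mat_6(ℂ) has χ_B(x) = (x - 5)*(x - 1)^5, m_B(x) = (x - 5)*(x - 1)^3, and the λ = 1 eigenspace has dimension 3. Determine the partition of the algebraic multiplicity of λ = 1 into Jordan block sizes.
Block sizes for λ = 1: [3, 1, 1]

Step 1 — from the characteristic polynomial, algebraic multiplicity of λ = 1 is 5. From dim ker(B − (1)·I) = 3, there are exactly 3 Jordan blocks for λ = 1.
Step 2 — from the minimal polynomial, the factor (x − 1)^3 tells us the largest block for λ = 1 has size 3.
Step 3 — with total size 5, 3 blocks, and largest block 3, the block sizes (in nonincreasing order) are [3, 1, 1].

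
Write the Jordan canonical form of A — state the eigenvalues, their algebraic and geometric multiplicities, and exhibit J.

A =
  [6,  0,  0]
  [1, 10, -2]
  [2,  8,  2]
J_2(6) ⊕ J_1(6)

The characteristic polynomial is
  det(x·I − A) = x^3 - 18*x^2 + 108*x - 216 = (x - 6)^3

Eigenvalues and multiplicities (the geometric multiplicity of λ is n − rank(A − λI), which equals the number of Jordan blocks for λ):
  λ = 6: algebraic multiplicity = 3, geometric multiplicity = 2

Determining the block sizes for each eigenvalue:
  λ = 6: 2 blocks summing to 3 forces exactly one block of size 2 and the rest size 1 → block sizes [2, 1]

Assembling the blocks gives a Jordan form
J =
  [6, 1, 0]
  [0, 6, 0]
  [0, 0, 6]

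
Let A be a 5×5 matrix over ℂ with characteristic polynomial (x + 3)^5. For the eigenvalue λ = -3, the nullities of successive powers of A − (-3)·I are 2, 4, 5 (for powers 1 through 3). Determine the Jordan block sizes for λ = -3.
Block sizes for λ = -3: [3, 2]

From the dimensions of kernels of powers, the number of Jordan blocks of size at least j is d_j − d_{j−1} where d_j = dim ker(N^j) (with d_0 = 0). Computing the differences gives [2, 2, 1].
The number of blocks of size exactly k is (#blocks of size ≥ k) − (#blocks of size ≥ k + 1), so the partition is: 1 block(s) of size 2, 1 block(s) of size 3.
In nonincreasing order the block sizes are [3, 2].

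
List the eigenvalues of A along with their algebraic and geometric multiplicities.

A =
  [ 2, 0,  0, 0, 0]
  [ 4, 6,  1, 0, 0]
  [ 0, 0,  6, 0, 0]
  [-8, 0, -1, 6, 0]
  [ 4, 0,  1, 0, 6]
λ = 2: alg = 1, geom = 1; λ = 6: alg = 4, geom = 3

Step 1 — factor the characteristic polynomial to read off the algebraic multiplicities:
  χ_A(x) = (x - 6)^4*(x - 2)

Step 2 — compute geometric multiplicities via the rank-nullity identity g(λ) = n − rank(A − λI):
  rank(A − (2)·I) = 4, so dim ker(A − (2)·I) = n − 4 = 1
  rank(A − (6)·I) = 2, so dim ker(A − (6)·I) = n − 2 = 3

Summary:
  λ = 2: algebraic multiplicity = 1, geometric multiplicity = 1
  λ = 6: algebraic multiplicity = 4, geometric multiplicity = 3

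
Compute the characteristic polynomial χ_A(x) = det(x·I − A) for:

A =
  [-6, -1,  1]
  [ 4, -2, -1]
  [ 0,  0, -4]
x^3 + 12*x^2 + 48*x + 64

Expanding det(x·I − A) (e.g. by cofactor expansion or by noting that A is similar to its Jordan form J, which has the same characteristic polynomial as A) gives
  χ_A(x) = x^3 + 12*x^2 + 48*x + 64
which factors as (x + 4)^3. The eigenvalues (with algebraic multiplicities) are λ = -4 with multiplicity 3.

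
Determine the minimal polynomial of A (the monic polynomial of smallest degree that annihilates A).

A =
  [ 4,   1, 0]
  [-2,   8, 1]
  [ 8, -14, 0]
x^3 - 12*x^2 + 48*x - 64

The characteristic polynomial is χ_A(x) = (x - 4)^3, so the eigenvalues are known. The minimal polynomial is
  m_A(x) = Π_λ (x − λ)^{k_λ}
where k_λ is the size of the *largest* Jordan block for λ (equivalently, the smallest k with (A − λI)^k v = 0 for every generalised eigenvector v of λ).

  λ = 4: largest Jordan block has size 3, contributing (x − 4)^3

So m_A(x) = (x - 4)^3 = x^3 - 12*x^2 + 48*x - 64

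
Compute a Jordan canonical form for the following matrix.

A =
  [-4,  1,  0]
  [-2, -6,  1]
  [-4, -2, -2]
J_3(-4)

The characteristic polynomial is
  det(x·I − A) = x^3 + 12*x^2 + 48*x + 64 = (x + 4)^3

Eigenvalues and multiplicities (the geometric multiplicity of λ is n − rank(A − λI), which equals the number of Jordan blocks for λ):
  λ = -4: algebraic multiplicity = 3, geometric multiplicity = 1

Determining the block sizes for each eigenvalue:
  λ = -4: one block (gm = 1), so the single block has size am = 3 → block sizes [3]

Assembling the blocks gives a Jordan form
J =
  [-4,  1,  0]
  [ 0, -4,  1]
  [ 0,  0, -4]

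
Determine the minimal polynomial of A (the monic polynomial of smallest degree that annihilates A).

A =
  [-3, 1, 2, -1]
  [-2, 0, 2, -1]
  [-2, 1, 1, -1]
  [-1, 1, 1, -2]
x^3 + 3*x^2 + 3*x + 1

The characteristic polynomial is χ_A(x) = (x + 1)^4, so the eigenvalues are known. The minimal polynomial is
  m_A(x) = Π_λ (x − λ)^{k_λ}
where k_λ is the size of the *largest* Jordan block for λ (equivalently, the smallest k with (A − λI)^k v = 0 for every generalised eigenvector v of λ).

  λ = -1: largest Jordan block has size 3, contributing (x + 1)^3

So m_A(x) = (x + 1)^3 = x^3 + 3*x^2 + 3*x + 1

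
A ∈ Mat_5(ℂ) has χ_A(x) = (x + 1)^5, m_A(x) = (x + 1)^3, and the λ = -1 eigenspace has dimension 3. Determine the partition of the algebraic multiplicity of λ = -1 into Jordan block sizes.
Block sizes for λ = -1: [3, 1, 1]

Step 1 — from the characteristic polynomial, algebraic multiplicity of λ = -1 is 5. From dim ker(A − (-1)·I) = 3, there are exactly 3 Jordan blocks for λ = -1.
Step 2 — from the minimal polynomial, the factor (x + 1)^3 tells us the largest block for λ = -1 has size 3.
Step 3 — with total size 5, 3 blocks, and largest block 3, the block sizes (in nonincreasing order) are [3, 1, 1].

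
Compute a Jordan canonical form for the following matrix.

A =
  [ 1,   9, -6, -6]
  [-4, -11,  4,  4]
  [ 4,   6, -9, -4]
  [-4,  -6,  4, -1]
J_2(-5) ⊕ J_1(-5) ⊕ J_1(-5)

The characteristic polynomial is
  det(x·I − A) = x^4 + 20*x^3 + 150*x^2 + 500*x + 625 = (x + 5)^4

Eigenvalues and multiplicities (the geometric multiplicity of λ is n − rank(A − λI), which equals the number of Jordan blocks for λ):
  λ = -5: algebraic multiplicity = 4, geometric multiplicity = 3

Determining the block sizes for each eigenvalue:
  λ = -5: 3 blocks summing to 4 forces exactly one block of size 2 and the rest size 1 → block sizes [2, 1, 1]

Assembling the blocks gives a Jordan form
J =
  [-5,  1,  0,  0]
  [ 0, -5,  0,  0]
  [ 0,  0, -5,  0]
  [ 0,  0,  0, -5]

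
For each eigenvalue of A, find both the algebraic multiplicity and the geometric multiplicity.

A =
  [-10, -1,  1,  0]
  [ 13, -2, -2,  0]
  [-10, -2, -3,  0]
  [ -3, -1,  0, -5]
λ = -5: alg = 4, geom = 2

Step 1 — factor the characteristic polynomial to read off the algebraic multiplicities:
  χ_A(x) = (x + 5)^4

Step 2 — compute geometric multiplicities via the rank-nullity identity g(λ) = n − rank(A − λI):
  rank(A − (-5)·I) = 2, so dim ker(A − (-5)·I) = n − 2 = 2

Summary:
  λ = -5: algebraic multiplicity = 4, geometric multiplicity = 2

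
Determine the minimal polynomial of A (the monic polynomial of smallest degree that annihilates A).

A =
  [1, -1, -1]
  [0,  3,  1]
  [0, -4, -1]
x^3 - 3*x^2 + 3*x - 1

The characteristic polynomial is χ_A(x) = (x - 1)^3, so the eigenvalues are known. The minimal polynomial is
  m_A(x) = Π_λ (x − λ)^{k_λ}
where k_λ is the size of the *largest* Jordan block for λ (equivalently, the smallest k with (A − λI)^k v = 0 for every generalised eigenvector v of λ).

  λ = 1: largest Jordan block has size 3, contributing (x − 1)^3

So m_A(x) = (x - 1)^3 = x^3 - 3*x^2 + 3*x - 1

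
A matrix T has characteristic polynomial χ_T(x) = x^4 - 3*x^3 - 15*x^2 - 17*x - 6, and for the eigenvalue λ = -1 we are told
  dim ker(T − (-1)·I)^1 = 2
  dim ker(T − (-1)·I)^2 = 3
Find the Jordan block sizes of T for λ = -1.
Block sizes for λ = -1: [2, 1]

From the dimensions of kernels of powers, the number of Jordan blocks of size at least j is d_j − d_{j−1} where d_j = dim ker(N^j) (with d_0 = 0). Computing the differences gives [2, 1].
The number of blocks of size exactly k is (#blocks of size ≥ k) − (#blocks of size ≥ k + 1), so the partition is: 1 block(s) of size 1, 1 block(s) of size 2.
In nonincreasing order the block sizes are [2, 1].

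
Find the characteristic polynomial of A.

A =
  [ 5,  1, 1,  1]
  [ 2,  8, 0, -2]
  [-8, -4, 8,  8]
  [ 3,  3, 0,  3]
x^4 - 24*x^3 + 216*x^2 - 864*x + 1296

Expanding det(x·I − A) (e.g. by cofactor expansion or by noting that A is similar to its Jordan form J, which has the same characteristic polynomial as A) gives
  χ_A(x) = x^4 - 24*x^3 + 216*x^2 - 864*x + 1296
which factors as (x - 6)^4. The eigenvalues (with algebraic multiplicities) are λ = 6 with multiplicity 4.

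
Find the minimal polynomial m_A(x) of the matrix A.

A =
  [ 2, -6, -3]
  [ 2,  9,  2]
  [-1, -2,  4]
x^2 - 10*x + 25

The characteristic polynomial is χ_A(x) = (x - 5)^3, so the eigenvalues are known. The minimal polynomial is
  m_A(x) = Π_λ (x − λ)^{k_λ}
where k_λ is the size of the *largest* Jordan block for λ (equivalently, the smallest k with (A − λI)^k v = 0 for every generalised eigenvector v of λ).

  λ = 5: largest Jordan block has size 2, contributing (x − 5)^2

So m_A(x) = (x - 5)^2 = x^2 - 10*x + 25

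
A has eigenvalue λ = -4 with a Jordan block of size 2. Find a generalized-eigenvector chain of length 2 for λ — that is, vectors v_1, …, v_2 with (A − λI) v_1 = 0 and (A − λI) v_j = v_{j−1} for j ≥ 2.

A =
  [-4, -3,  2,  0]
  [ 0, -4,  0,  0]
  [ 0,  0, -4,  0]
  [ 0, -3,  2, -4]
A Jordan chain for λ = -4 of length 2:
v_1 = (-3, 0, 0, -3)ᵀ
v_2 = (0, 1, 0, 0)ᵀ

Let N = A − (-4)·I. We want v_2 with N^2 v_2 = 0 but N^1 v_2 ≠ 0; then v_{j-1} := N · v_j for j = 2, …, 2.

Pick v_2 = (0, 1, 0, 0)ᵀ.
Then v_1 = N · v_2 = (-3, 0, 0, -3)ᵀ.

Sanity check: (A − (-4)·I) v_1 = (0, 0, 0, 0)ᵀ = 0. ✓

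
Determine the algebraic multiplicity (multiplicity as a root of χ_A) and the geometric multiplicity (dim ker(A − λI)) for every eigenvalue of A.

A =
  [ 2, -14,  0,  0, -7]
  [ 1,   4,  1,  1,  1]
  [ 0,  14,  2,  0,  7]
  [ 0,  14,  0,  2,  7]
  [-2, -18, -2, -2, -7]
λ = -5: alg = 1, geom = 1; λ = 2: alg = 4, geom = 3

Step 1 — factor the characteristic polynomial to read off the algebraic multiplicities:
  χ_A(x) = (x - 2)^4*(x + 5)

Step 2 — compute geometric multiplicities via the rank-nullity identity g(λ) = n − rank(A − λI):
  rank(A − (-5)·I) = 4, so dim ker(A − (-5)·I) = n − 4 = 1
  rank(A − (2)·I) = 2, so dim ker(A − (2)·I) = n − 2 = 3

Summary:
  λ = -5: algebraic multiplicity = 1, geometric multiplicity = 1
  λ = 2: algebraic multiplicity = 4, geometric multiplicity = 3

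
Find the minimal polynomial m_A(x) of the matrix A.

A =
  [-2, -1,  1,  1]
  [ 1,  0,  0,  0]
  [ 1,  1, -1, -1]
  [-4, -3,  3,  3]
x^3

The characteristic polynomial is χ_A(x) = x^4, so the eigenvalues are known. The minimal polynomial is
  m_A(x) = Π_λ (x − λ)^{k_λ}
where k_λ is the size of the *largest* Jordan block for λ (equivalently, the smallest k with (A − λI)^k v = 0 for every generalised eigenvector v of λ).

  λ = 0: largest Jordan block has size 3, contributing (x − 0)^3

So m_A(x) = x^3 = x^3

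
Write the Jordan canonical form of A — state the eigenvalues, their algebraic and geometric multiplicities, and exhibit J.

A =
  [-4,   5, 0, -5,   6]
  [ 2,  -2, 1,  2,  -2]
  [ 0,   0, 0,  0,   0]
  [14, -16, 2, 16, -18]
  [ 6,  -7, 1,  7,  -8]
J_3(0) ⊕ J_1(0) ⊕ J_1(2)

The characteristic polynomial is
  det(x·I − A) = x^5 - 2*x^4 = x^4*(x - 2)

Eigenvalues and multiplicities (the geometric multiplicity of λ is n − rank(A − λI), which equals the number of Jordan blocks for λ):
  λ = 0: algebraic multiplicity = 4, geometric multiplicity = 2
  λ = 2: algebraic multiplicity = 1, geometric multiplicity = 1

Determining the block sizes for each eigenvalue:
  λ = 0: with am = 4 and gm = 2, the partition is not yet determined (e.g. several partitions of 4 into 2 parts exist). Let N = A − (0)·I. Computing rank(N^1) = 3, rank(N^2) = 2, rank(N^3) = 1; the number of blocks of size ≥ j is rank(N^{j−1}) − rank(N^j), giving [2, 1, 1]. So we have 1 block(s) of size 3, 1 block(s) of size 1 → block sizes [3, 1]
  λ = 2: one block (gm = 1), so the single block has size am = 1 → block sizes [1]

Assembling the blocks gives a Jordan form
J =
  [0, 1, 0, 0, 0]
  [0, 0, 1, 0, 0]
  [0, 0, 0, 0, 0]
  [0, 0, 0, 0, 0]
  [0, 0, 0, 0, 2]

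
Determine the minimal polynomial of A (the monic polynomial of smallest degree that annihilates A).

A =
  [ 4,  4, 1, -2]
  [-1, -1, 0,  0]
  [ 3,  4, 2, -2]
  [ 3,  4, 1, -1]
x^3 - 3*x^2 + 3*x - 1

The characteristic polynomial is χ_A(x) = (x - 1)^4, so the eigenvalues are known. The minimal polynomial is
  m_A(x) = Π_λ (x − λ)^{k_λ}
where k_λ is the size of the *largest* Jordan block for λ (equivalently, the smallest k with (A − λI)^k v = 0 for every generalised eigenvector v of λ).

  λ = 1: largest Jordan block has size 3, contributing (x − 1)^3

So m_A(x) = (x - 1)^3 = x^3 - 3*x^2 + 3*x - 1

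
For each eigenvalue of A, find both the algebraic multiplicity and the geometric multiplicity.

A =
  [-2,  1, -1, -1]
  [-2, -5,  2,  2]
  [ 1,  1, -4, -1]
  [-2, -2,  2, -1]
λ = -3: alg = 4, geom = 3

Step 1 — factor the characteristic polynomial to read off the algebraic multiplicities:
  χ_A(x) = (x + 3)^4

Step 2 — compute geometric multiplicities via the rank-nullity identity g(λ) = n − rank(A − λI):
  rank(A − (-3)·I) = 1, so dim ker(A − (-3)·I) = n − 1 = 3

Summary:
  λ = -3: algebraic multiplicity = 4, geometric multiplicity = 3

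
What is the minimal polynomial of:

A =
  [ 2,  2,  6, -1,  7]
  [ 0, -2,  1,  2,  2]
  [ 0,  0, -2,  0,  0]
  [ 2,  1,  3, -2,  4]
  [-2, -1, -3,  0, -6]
x^3 + 6*x^2 + 12*x + 8

The characteristic polynomial is χ_A(x) = (x + 2)^5, so the eigenvalues are known. The minimal polynomial is
  m_A(x) = Π_λ (x − λ)^{k_λ}
where k_λ is the size of the *largest* Jordan block for λ (equivalently, the smallest k with (A − λI)^k v = 0 for every generalised eigenvector v of λ).

  λ = -2: largest Jordan block has size 3, contributing (x + 2)^3

So m_A(x) = (x + 2)^3 = x^3 + 6*x^2 + 12*x + 8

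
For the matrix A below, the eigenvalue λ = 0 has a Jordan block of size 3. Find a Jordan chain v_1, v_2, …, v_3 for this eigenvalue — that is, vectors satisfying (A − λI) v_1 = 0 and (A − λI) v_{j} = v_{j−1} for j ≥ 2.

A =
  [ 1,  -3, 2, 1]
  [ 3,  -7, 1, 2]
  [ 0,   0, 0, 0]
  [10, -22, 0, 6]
A Jordan chain for λ = 0 of length 3:
v_1 = (2, 2, 0, 4)ᵀ
v_2 = (1, 3, 0, 10)ᵀ
v_3 = (1, 0, 0, 0)ᵀ

Let N = A − (0)·I. We want v_3 with N^3 v_3 = 0 but N^2 v_3 ≠ 0; then v_{j-1} := N · v_j for j = 3, …, 2.

Pick v_3 = (1, 0, 0, 0)ᵀ.
Then v_2 = N · v_3 = (1, 3, 0, 10)ᵀ.
Then v_1 = N · v_2 = (2, 2, 0, 4)ᵀ.

Sanity check: (A − (0)·I) v_1 = (0, 0, 0, 0)ᵀ = 0. ✓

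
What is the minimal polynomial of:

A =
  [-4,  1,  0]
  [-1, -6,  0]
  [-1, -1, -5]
x^2 + 10*x + 25

The characteristic polynomial is χ_A(x) = (x + 5)^3, so the eigenvalues are known. The minimal polynomial is
  m_A(x) = Π_λ (x − λ)^{k_λ}
where k_λ is the size of the *largest* Jordan block for λ (equivalently, the smallest k with (A − λI)^k v = 0 for every generalised eigenvector v of λ).

  λ = -5: largest Jordan block has size 2, contributing (x + 5)^2

So m_A(x) = (x + 5)^2 = x^2 + 10*x + 25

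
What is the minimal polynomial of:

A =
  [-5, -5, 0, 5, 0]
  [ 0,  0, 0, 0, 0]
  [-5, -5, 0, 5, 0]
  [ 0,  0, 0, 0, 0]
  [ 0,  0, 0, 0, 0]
x^2 + 5*x

The characteristic polynomial is χ_A(x) = x^4*(x + 5), so the eigenvalues are known. The minimal polynomial is
  m_A(x) = Π_λ (x − λ)^{k_λ}
where k_λ is the size of the *largest* Jordan block for λ (equivalently, the smallest k with (A − λI)^k v = 0 for every generalised eigenvector v of λ).

  λ = -5: largest Jordan block has size 1, contributing (x + 5)
  λ = 0: largest Jordan block has size 1, contributing (x − 0)

So m_A(x) = x*(x + 5) = x^2 + 5*x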